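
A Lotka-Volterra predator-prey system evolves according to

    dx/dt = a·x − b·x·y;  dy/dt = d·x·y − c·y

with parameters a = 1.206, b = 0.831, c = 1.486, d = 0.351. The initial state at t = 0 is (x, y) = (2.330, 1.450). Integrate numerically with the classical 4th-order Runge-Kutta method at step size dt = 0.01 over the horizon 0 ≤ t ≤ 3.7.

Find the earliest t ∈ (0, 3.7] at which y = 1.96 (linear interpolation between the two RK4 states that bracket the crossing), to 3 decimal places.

t = 3.048

t=0.000: state=(2.330, 1.450)
step 1 (dt=0.01): k1=(0.002, -0.969), k2=(0.012, -0.966), k3=(0.012, -0.966), k4=(0.021, -0.962); state += dt/6·(k1+2k2+2k3+k4)
t=0.010: state=(2.330, 1.440)
t=0.020: state=(2.330, 1.431)
t=0.030: state=(2.331, 1.421)
continuing one RK4 step at a time; state shown every 20 steps (Δt=0.2):
t=0.200: state=(2.367, 1.270)
t=0.400: state=(2.471, 1.117)
t=0.600: state=(2.640, 0.993)
t=0.800: state=(2.874, 0.895)
t=1.000: state=(3.172, 0.822)
t=1.200: state=(3.538, 0.772)
t=1.400: state=(3.971, 0.746)
t=1.600: state=(4.466, 0.745)
t=1.800: state=(5.013, 0.772)
t=2.000: state=(5.587, 0.832)
t=2.200: state=(6.145, 0.933)
t=2.400: state=(6.618, 1.086)
t=2.600: state=(6.915, 1.299)
t=2.800: state=(6.938, 1.572)
t=3.000: state=(6.628, 1.884)
t=3.040: state=(6.527, 1.947)
next step: t=3.050: state=(6.499, 1.963) — y has crossed 1.96
linear interpolation between t=3.040 (1.94719) and t=3.050 (1.96283) → t≈3.048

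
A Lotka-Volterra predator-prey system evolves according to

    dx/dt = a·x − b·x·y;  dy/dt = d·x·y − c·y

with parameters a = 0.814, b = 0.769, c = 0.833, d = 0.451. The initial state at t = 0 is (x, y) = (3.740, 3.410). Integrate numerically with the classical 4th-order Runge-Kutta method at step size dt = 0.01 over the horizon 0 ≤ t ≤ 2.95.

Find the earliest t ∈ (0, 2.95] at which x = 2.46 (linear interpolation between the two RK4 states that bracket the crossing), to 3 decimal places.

t=0.000: state=(3.740, 3.410)
step 1 (dt=0.01): k1=(-6.763, 2.911), k2=(-6.743, 2.871), k3=(-6.743, 2.871), k4=(-6.722, 2.831); state += dt/6·(k1+2k2+2k3+k4)
t=0.010: state=(3.673, 3.439)
t=0.020: state=(3.606, 3.467)
t=0.030: state=(3.539, 3.494)
continuing one RK4 step at a time; state shown every 10 steps (Δt=0.1):
t=0.100: state=(3.090, 3.659)
t=0.200: state=(2.513, 3.819)
next step: t=0.210: state=(2.460, 3.830) — x has crossed 2.46
linear interpolation between t=0.200 (2.51287) and t=0.210 (2.45999) → t≈0.210

t = 0.210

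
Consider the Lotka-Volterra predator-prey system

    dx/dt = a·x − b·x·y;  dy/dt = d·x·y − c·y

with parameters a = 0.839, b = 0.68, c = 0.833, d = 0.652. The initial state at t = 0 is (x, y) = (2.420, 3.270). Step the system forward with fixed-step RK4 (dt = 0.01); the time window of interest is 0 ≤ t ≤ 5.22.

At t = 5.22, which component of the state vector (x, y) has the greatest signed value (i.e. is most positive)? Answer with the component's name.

t=0.000: state=(2.420, 3.270)
step 1 (dt=0.01): k1=(-3.351, 2.436), k2=(-3.347, 2.409), k3=(-3.347, 2.409), k4=(-3.343, 2.382); state += dt/6·(k1+2k2+2k3+k4)
t=0.010: state=(2.387, 3.294)
t=0.020: state=(2.353, 3.318)
t=0.030: state=(2.320, 3.341)
continuing one RK4 step at a time; state shown every 20 steps (Δt=0.2):
t=0.200: state=(1.784, 3.638)
t=0.400: state=(1.273, 3.753)
t=0.600: state=(0.908, 3.657)
t=0.800: state=(0.663, 3.426)
t=1.000: state=(0.502, 3.126)
t=1.200: state=(0.396, 2.805)
t=1.400: state=(0.327, 2.488)
t=1.600: state=(0.282, 2.191)
t=1.800: state=(0.252, 1.920)
t=2.000: state=(0.233, 1.678)
t=2.200: state=(0.223, 1.463)
t=2.400: state=(0.219, 1.275)
t=2.600: state=(0.220, 1.110)
t=2.800: state=(0.226, 0.968)
t=3.000: state=(0.237, 0.844)
t=3.200: state=(0.251, 0.738)
t=3.400: state=(0.271, 0.646)
t=3.600: state=(0.295, 0.567)
t=3.800: state=(0.324, 0.500)
t=4.000: state=(0.360, 0.443)
t=4.200: state=(0.402, 0.394)
t=4.400: state=(0.452, 0.352)
t=4.600: state=(0.511, 0.318)
t=4.800: state=(0.579, 0.289)
t=5.000: state=(0.660, 0.265)
t=5.200: state=(0.754, 0.246)
t=5.220: state=(0.764, 0.244)
compare at T: x=0.764, y=0.244

largest component: x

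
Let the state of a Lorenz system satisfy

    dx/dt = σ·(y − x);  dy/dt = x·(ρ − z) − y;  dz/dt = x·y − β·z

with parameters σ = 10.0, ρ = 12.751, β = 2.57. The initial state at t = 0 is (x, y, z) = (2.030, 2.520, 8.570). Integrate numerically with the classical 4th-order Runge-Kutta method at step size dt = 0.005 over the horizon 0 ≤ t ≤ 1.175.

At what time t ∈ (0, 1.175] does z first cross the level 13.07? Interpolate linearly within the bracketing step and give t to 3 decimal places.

t=0.000: state=(2.030, 2.520, 8.570)
step 1 (dt=0.005): k1=(4.900, 5.967, -16.909), k2=(4.927, 6.090, -16.739), k3=(4.929, 6.089, -16.740), k4=(4.958, 6.212, -16.570); state += dt/6·(k1+2k2+2k3+k4)
t=0.005: state=(2.055, 2.550, 8.486)
t=0.010: state=(2.080, 2.582, 8.404)
t=0.015: state=(2.105, 2.615, 8.324)
continuing one RK4 step at a time; state shown every 10 steps (Δt=0.05):
t=0.050: state=(2.295, 2.880, 7.810)
t=0.100: state=(2.625, 3.369, 7.229)
t=0.150: state=(3.047, 3.997, 6.847)
t=0.200: state=(3.580, 4.769, 6.703)
t=0.250: state=(4.238, 5.678, 6.854)
t=0.300: state=(5.016, 6.677, 7.373)
t=0.350: state=(5.882, 7.659, 8.326)
t=0.400: state=(6.758, 8.439, 9.726)
t=0.450: state=(7.510, 8.778, 11.463)
t=0.490: state=(7.909, 8.601, 12.907)
next step: t=0.495: state=(7.941, 8.548, 13.080) — z has crossed 13.07
linear interpolation between t=0.490 (12.90717) and t=0.495 (13.07999) → t≈0.495

t = 0.495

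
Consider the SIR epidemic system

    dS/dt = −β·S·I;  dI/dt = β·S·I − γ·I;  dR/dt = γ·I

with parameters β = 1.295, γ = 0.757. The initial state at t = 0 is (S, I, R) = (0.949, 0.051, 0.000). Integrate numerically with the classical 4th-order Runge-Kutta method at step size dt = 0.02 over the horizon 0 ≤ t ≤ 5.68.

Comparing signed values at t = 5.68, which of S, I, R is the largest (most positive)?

largest component: R

t=0.000: state=(0.949, 0.051, 0.000)
step 1 (dt=0.02): k1=(-0.063, 0.024, 0.039), k2=(-0.063, 0.024, 0.039), k3=(-0.063, 0.024, 0.039), k4=(-0.063, 0.024, 0.039); state += dt/6·(k1+2k2+2k3+k4)
t=0.020: state=(0.948, 0.051, 0.001)
t=0.040: state=(0.946, 0.052, 0.002)
t=0.060: state=(0.945, 0.052, 0.002)
continuing one RK4 step at a time; state shown every 10 steps (Δt=0.2):
t=0.200: state=(0.936, 0.056, 0.008)
t=0.400: state=(0.922, 0.061, 0.017)
t=0.600: state=(0.907, 0.067, 0.027)
t=0.800: state=(0.891, 0.072, 0.037)
t=1.000: state=(0.873, 0.078, 0.049)
t=1.200: state=(0.855, 0.084, 0.061)
t=1.400: state=(0.836, 0.090, 0.074)
t=1.600: state=(0.816, 0.096, 0.088)
t=1.800: state=(0.796, 0.101, 0.103)
t=2.000: state=(0.775, 0.107, 0.119)
t=2.200: state=(0.753, 0.112, 0.135)
t=2.400: state=(0.731, 0.116, 0.152)
t=2.600: state=(0.709, 0.121, 0.170)
t=2.800: state=(0.687, 0.124, 0.189)
t=3.000: state=(0.665, 0.127, 0.208)
t=3.200: state=(0.643, 0.129, 0.227)
t=3.400: state=(0.622, 0.131, 0.247)
t=3.600: state=(0.601, 0.132, 0.267)
t=3.800: state=(0.581, 0.132, 0.287)
t=4.000: state=(0.561, 0.132, 0.307)
t=4.200: state=(0.543, 0.131, 0.327)
t=4.400: state=(0.525, 0.129, 0.347)
t=4.600: state=(0.507, 0.127, 0.366)
t=4.800: state=(0.491, 0.124, 0.385)
t=5.000: state=(0.476, 0.121, 0.403)
t=5.200: state=(0.462, 0.117, 0.421)
t=5.400: state=(0.448, 0.113, 0.439)
t=5.600: state=(0.435, 0.109, 0.456)
t=5.680: state=(0.430, 0.107, 0.462)
compare at T: S=0.430, I=0.107, R=0.462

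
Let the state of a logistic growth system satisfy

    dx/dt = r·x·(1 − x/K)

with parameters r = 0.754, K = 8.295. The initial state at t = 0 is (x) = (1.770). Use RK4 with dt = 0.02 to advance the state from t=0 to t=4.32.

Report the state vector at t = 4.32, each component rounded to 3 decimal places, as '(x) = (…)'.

t=0.000: state=(1.770)
step 1 (dt=0.02): k1=(1.050), k2=(1.054), k3=(1.054), k4=(1.059); state += dt/6·(k1+2k2+2k3+k4)
t=0.020: state=(1.791)
t=0.040: state=(1.812)
t=0.060: state=(1.834)
continuing one RK4 step at a time; state shown every 10 steps (Δt=0.2):
t=0.200: state=(1.989)
t=0.400: state=(2.226)
t=0.600: state=(2.480)
t=0.800: state=(2.750)
t=1.000: state=(3.034)
t=1.200: state=(3.329)
t=1.400: state=(3.634)
t=1.600: state=(3.944)
t=1.800: state=(4.256)
t=2.000: state=(4.568)
t=2.200: state=(4.874)
t=2.400: state=(5.173)
t=2.600: state=(5.461)
t=2.800: state=(5.735)
t=3.000: state=(5.994)
t=3.200: state=(6.236)
t=3.400: state=(6.461)
t=3.600: state=(6.667)
t=3.800: state=(6.855)
t=4.000: state=(7.026)
t=4.200: state=(7.180)
t=4.320: state=(7.264)

(x) = (7.264)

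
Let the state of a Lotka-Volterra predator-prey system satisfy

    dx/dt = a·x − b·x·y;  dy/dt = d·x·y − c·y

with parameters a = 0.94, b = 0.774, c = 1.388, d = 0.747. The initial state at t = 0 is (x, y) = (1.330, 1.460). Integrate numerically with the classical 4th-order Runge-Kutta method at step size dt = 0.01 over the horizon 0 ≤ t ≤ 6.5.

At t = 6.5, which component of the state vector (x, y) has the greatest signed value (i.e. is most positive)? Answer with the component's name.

t=0.000: state=(1.330, 1.460)
step 1 (dt=0.01): k1=(-0.253, -0.576), k2=(-0.250, -0.576), k3=(-0.250, -0.576), k4=(-0.246, -0.576); state += dt/6·(k1+2k2+2k3+k4)
t=0.010: state=(1.328, 1.454)
t=0.020: state=(1.325, 1.448)
t=0.030: state=(1.323, 1.443)
continuing one RK4 step at a time; state shown every 25 steps (Δt=0.25):
t=0.250: state=(1.286, 1.317)
t=0.500: state=(1.278, 1.182)
t=0.750: state=(1.301, 1.062)
t=1.000: state=(1.354, 0.962)
t=1.250: state=(1.433, 0.881)
t=1.500: state=(1.538, 0.822)
t=1.750: state=(1.666, 0.783)
t=2.000: state=(1.815, 0.766)
t=2.250: state=(1.979, 0.771)
t=2.500: state=(2.151, 0.802)
t=2.750: state=(2.318, 0.860)
t=3.000: state=(2.462, 0.950)
t=3.250: state=(2.562, 1.075)
t=3.500: state=(2.593, 1.231)
t=3.750: state=(2.542, 1.407)
t=4.000: state=(2.408, 1.581)
t=4.250: state=(2.211, 1.721)
t=4.500: state=(1.987, 1.800)
t=4.750: state=(1.771, 1.807)
t=5.000: state=(1.587, 1.746)
t=5.250: state=(1.446, 1.637)
t=5.500: state=(1.350, 1.501)
t=5.750: state=(1.295, 1.357)
t=6.000: state=(1.277, 1.219)
t=6.250: state=(1.291, 1.095)
t=6.500: state=(1.336, 0.988)
compare at T: x=1.336, y=0.988

largest component: x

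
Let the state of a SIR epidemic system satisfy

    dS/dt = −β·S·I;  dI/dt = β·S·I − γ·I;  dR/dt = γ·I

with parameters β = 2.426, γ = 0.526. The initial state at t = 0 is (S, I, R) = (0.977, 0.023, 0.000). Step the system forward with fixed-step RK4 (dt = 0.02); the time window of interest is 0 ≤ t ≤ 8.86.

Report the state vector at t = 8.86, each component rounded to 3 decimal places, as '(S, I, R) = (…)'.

(S, I, R) = (0.012, 0.034, 0.954)

t=0.000: state=(0.977, 0.023, 0.000)
step 1 (dt=0.02): k1=(-0.055, 0.042, 0.012), k2=(-0.055, 0.043, 0.012), k3=(-0.056, 0.043, 0.012), k4=(-0.056, 0.044, 0.013); state += dt/6·(k1+2k2+2k3+k4)
t=0.020: state=(0.976, 0.024, 0.000)
t=0.040: state=(0.975, 0.025, 0.001)
t=0.060: state=(0.974, 0.026, 0.001)
continuing one RK4 step at a time; state shown every 25 steps (Δt=0.5):
t=0.500: state=(0.934, 0.057, 0.010)
t=1.000: state=(0.839, 0.128, 0.033)
t=1.500: state=(0.670, 0.248, 0.082)
t=2.000: state=(0.457, 0.378, 0.165)
t=2.500: state=(0.275, 0.450, 0.275)
t=3.000: state=(0.158, 0.447, 0.395)
t=3.500: state=(0.094, 0.399, 0.506)
t=4.000: state=(0.060, 0.336, 0.603)
t=4.500: state=(0.042, 0.275, 0.683)
t=5.000: state=(0.031, 0.221, 0.748)
t=5.500: state=(0.024, 0.175, 0.800)
t=6.000: state=(0.020, 0.138, 0.841)
t=6.500: state=(0.017, 0.109, 0.874)
t=7.000: state=(0.015, 0.085, 0.899)
t=7.500: state=(0.014, 0.067, 0.919)
t=8.000: state=(0.013, 0.052, 0.935)
t=8.500: state=(0.012, 0.041, 0.947)
t=8.860: state=(0.012, 0.034, 0.954)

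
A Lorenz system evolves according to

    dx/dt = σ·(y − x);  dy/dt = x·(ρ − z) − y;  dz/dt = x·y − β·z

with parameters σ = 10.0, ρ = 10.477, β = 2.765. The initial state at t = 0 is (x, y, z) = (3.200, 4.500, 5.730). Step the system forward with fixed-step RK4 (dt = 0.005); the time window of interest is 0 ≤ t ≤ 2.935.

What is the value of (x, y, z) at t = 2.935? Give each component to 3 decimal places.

t=0.000: state=(3.200, 4.500, 5.730)
step 1 (dt=0.005): k1=(13.000, 10.690, -1.443), k2=(12.942, 10.830, -1.201), k3=(12.947, 10.827, -1.202), k4=(12.894, 10.963, -0.959); state += dt/6·(k1+2k2+2k3+k4)
t=0.005: state=(3.265, 4.554, 5.724)
t=0.010: state=(3.329, 4.610, 5.720)
t=0.015: state=(3.393, 4.666, 5.719)
continuing one RK4 step at a time; state shown every 20 steps (Δt=0.1):
t=0.100: state=(4.473, 5.770, 6.092)
t=0.200: state=(5.778, 7.033, 7.546)
t=0.300: state=(6.789, 7.439, 9.810)
t=0.400: state=(6.906, 6.471, 11.706)
t=0.500: state=(6.044, 4.885, 12.098)
t=0.600: state=(4.863, 3.773, 11.193)
t=0.700: state=(4.000, 3.391, 9.835)
t=0.800: state=(3.645, 3.531, 8.590)
t=0.900: state=(3.738, 4.021, 7.719)
t=1.000: state=(4.178, 4.757, 7.369)
t=1.100: state=(4.855, 5.600, 7.645)
t=1.200: state=(5.590, 6.268, 8.542)
t=1.300: state=(6.103, 6.404, 9.770)
t=1.400: state=(6.133, 5.892, 10.739)
t=1.500: state=(5.683, 5.077, 10.980)
t=1.600: state=(5.044, 4.429, 10.532)
t=1.700: state=(4.534, 4.153, 9.756)
t=1.800: state=(4.304, 4.224, 8.996)
t=1.900: state=(4.363, 4.550, 8.473)
t=2.000: state=(4.651, 5.024, 8.310)
t=2.100: state=(5.068, 5.506, 8.549)
t=2.200: state=(5.473, 5.815, 9.113)
t=2.300: state=(5.704, 5.807, 9.776)
t=2.400: state=(5.665, 5.493, 10.237)
t=2.500: state=(5.396, 5.058, 10.313)
t=2.600: state=(5.048, 4.716, 10.038)
t=2.700: state=(4.774, 4.574, 9.590)
t=2.800: state=(4.661, 4.637, 9.159)
t=2.900: state=(4.719, 4.852, 8.884)
t=2.935: state=(4.773, 4.949, 8.840)

(x, y, z) = (4.773, 4.949, 8.840)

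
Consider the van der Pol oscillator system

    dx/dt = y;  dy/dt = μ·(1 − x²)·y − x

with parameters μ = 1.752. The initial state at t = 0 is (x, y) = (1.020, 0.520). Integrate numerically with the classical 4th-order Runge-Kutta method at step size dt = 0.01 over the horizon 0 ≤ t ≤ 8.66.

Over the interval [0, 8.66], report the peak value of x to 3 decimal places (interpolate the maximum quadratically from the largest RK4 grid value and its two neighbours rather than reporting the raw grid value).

max x = 2.018

t=0.000: state=(1.020, 0.520)
step 1 (dt=0.01): k1=(0.520, -1.057), k2=(0.515, -1.064), k3=(0.515, -1.064), k4=(0.509, -1.071); state += dt/6·(k1+2k2+2k3+k4)
t=0.010: state=(1.025, 0.509)
t=0.020: state=(1.030, 0.499)
t=0.030: state=(1.035, 0.488)
continuing one RK4 step at a time; state shown every 50 steps (Δt=0.5):
t=0.500: state=(1.134, -0.063)
t=1.000: state=(0.974, -0.569)
t=1.500: state=(0.535, -1.280)
t=2.000: state=(-0.482, -2.956)
t=2.500: state=(-1.812, -1.264)
t=3.000: state=(-1.936, 0.247)
t=3.500: state=(-1.758, 0.423)
t=4.000: state=(-1.519, 0.538)
t=4.500: state=(-1.205, 0.747)
t=5.000: state=(-0.721, 1.285)
t=5.500: state=(0.269, 2.937)
t=6.000: state=(1.787, 1.737)
t=6.500: state=(1.999, -0.212)
t=7.000: state=(1.834, -0.399)
t=7.500: state=(1.612, -0.494)
t=8.000: state=(1.329, -0.654)
t=8.500: state=(0.924, -1.024)
t=8.660: state=(0.743, -1.254)
largest grid value and its neighbours: x(6.340)=2.01780, x(6.350)=2.01781, x(6.360)=2.01762
parabola through these three points peaks at t≈6.346 with x≈2.01783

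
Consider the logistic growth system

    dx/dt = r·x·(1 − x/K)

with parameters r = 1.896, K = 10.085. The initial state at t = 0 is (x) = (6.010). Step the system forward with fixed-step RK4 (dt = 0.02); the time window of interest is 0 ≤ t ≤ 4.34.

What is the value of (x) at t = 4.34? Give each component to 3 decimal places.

(x) = (10.083)

t=0.000: state=(6.010)
step 1 (dt=0.02): k1=(4.604), k2=(4.587), k3=(4.587), k4=(4.569); state += dt/6·(k1+2k2+2k3+k4)
t=0.020: state=(6.102)
t=0.040: state=(6.193)
t=0.060: state=(6.283)
continuing one RK4 step at a time; state shown every 10 steps (Δt=0.2):
t=0.200: state=(6.888)
t=0.400: state=(7.654)
t=0.600: state=(8.284)
t=0.800: state=(8.779)
t=1.000: state=(9.153)
t=1.200: state=(9.428)
t=1.400: state=(9.626)
t=1.600: state=(9.766)
t=1.800: state=(9.865)
t=2.000: state=(9.933)
t=2.200: state=(9.981)
t=2.400: state=(10.013)
t=2.600: state=(10.036)
t=2.800: state=(10.051)
t=3.000: state=(10.062)
t=3.200: state=(10.069)
t=3.400: state=(10.074)
t=3.600: state=(10.078)
t=3.800: state=(10.080)
t=4.000: state=(10.082)
t=4.200: state=(10.083)
t=4.340: state=(10.083)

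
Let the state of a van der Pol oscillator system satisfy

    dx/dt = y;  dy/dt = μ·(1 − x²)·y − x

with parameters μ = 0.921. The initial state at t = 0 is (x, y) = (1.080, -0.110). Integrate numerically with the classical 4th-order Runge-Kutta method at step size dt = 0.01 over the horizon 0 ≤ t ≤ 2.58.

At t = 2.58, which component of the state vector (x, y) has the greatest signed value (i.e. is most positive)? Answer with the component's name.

largest component: y

t=0.000: state=(1.080, -0.110)
step 1 (dt=0.01): k1=(-0.110, -1.063), k2=(-0.115, -1.062), k3=(-0.115, -1.062), k4=(-0.121, -1.061); state += dt/6·(k1+2k2+2k3+k4)
t=0.010: state=(1.079, -0.121)
t=0.020: state=(1.078, -0.131)
t=0.030: state=(1.076, -0.142)
continuing one RK4 step at a time; state shown every 10 steps (Δt=0.1):
t=0.100: state=(1.064, -0.215)
t=0.200: state=(1.037, -0.318)
t=0.300: state=(1.000, -0.418)
t=0.400: state=(0.953, -0.518)
t=0.500: state=(0.897, -0.618)
t=0.600: state=(0.830, -0.720)
t=0.700: state=(0.752, -0.826)
t=0.800: state=(0.664, -0.937)
t=0.900: state=(0.565, -1.056)
t=1.000: state=(0.453, -1.183)
t=1.100: state=(0.328, -1.320)
t=1.200: state=(0.189, -1.465)
t=1.300: state=(0.035, -1.616)
t=1.400: state=(-0.135, -1.766)
t=1.500: state=(-0.318, -1.904)
t=1.600: state=(-0.514, -2.011)
t=1.700: state=(-0.719, -2.066)
t=1.800: state=(-0.925, -2.044)
t=1.900: state=(-1.125, -1.932)
t=2.000: state=(-1.308, -1.728)
t=2.100: state=(-1.468, -1.453)
t=2.200: state=(-1.598, -1.138)
t=2.300: state=(-1.695, -0.819)
t=2.400: state=(-1.762, -0.523)
t=2.500: state=(-1.801, -0.267)
t=2.580: state=(-1.815, -0.092)
compare at T: x=-1.815, y=-0.092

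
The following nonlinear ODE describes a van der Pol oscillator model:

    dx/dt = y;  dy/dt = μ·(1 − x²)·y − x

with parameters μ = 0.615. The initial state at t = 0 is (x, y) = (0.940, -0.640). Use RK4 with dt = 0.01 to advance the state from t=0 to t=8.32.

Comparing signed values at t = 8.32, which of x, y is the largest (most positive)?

t=0.000: state=(0.940, -0.640)
step 1 (dt=0.01): k1=(-0.640, -0.986), k2=(-0.645, -0.985), k3=(-0.645, -0.985), k4=(-0.650, -0.985); state += dt/6·(k1+2k2+2k3+k4)
t=0.010: state=(0.934, -0.650)
t=0.020: state=(0.927, -0.660)
t=0.030: state=(0.920, -0.670)
continuing one RK4 step at a time; state shown every 50 steps (Δt=0.5):
t=0.500: state=(0.497, -1.137)
t=1.000: state=(-0.198, -1.622)
t=1.500: state=(-1.044, -1.600)
t=2.000: state=(-1.624, -0.624)
t=2.500: state=(-1.688, 0.291)
t=3.000: state=(-1.399, 0.827)
t=3.500: state=(-0.870, 1.303)
t=4.000: state=(-0.072, 1.907)
t=4.500: state=(0.985, 2.138)
t=5.000: state=(1.797, 0.922)
t=5.500: state=(1.933, -0.242)
t=6.000: state=(1.663, -0.780)
t=6.500: state=(1.173, -1.187)
t=7.000: state=(0.451, -1.736)
t=7.500: state=(-0.573, -2.290)
t=8.000: state=(-1.611, -1.548)
t=8.320: state=(-1.941, -0.531)
compare at T: x=-1.941, y=-0.531

largest component: y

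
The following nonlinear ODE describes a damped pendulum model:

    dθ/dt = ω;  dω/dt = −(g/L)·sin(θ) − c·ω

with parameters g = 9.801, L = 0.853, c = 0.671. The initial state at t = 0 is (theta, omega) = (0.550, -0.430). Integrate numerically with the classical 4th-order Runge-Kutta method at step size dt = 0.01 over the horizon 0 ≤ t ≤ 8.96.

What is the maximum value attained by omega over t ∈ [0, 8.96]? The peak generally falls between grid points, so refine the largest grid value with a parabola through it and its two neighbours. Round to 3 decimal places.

max omega = 1.192

t=0.000: state=(0.550, -0.430)
step 1 (dt=0.01): k1=(-0.430, -5.717), k2=(-0.459, -5.677), k3=(-0.458, -5.676), k4=(-0.487, -5.634); state += dt/6·(k1+2k2+2k3+k4)
t=0.010: state=(0.545, -0.487)
t=0.020: state=(0.540, -0.543)
t=0.030: state=(0.535, -0.598)
continuing one RK4 step at a time; state shown every 50 steps (Δt=0.5):
t=0.500: state=(-0.103, -1.490)
t=1.000: state=(-0.375, 0.538)
t=1.500: state=(0.136, 0.976)
t=2.000: state=(0.244, -0.556)
t=2.500: state=(-0.141, -0.598)
t=3.000: state=(-0.148, 0.509)
t=3.500: state=(0.129, 0.332)
t=4.000: state=(0.081, -0.427)
t=4.500: state=(-0.108, -0.156)
t=5.000: state=(-0.037, 0.336)
t=5.500: state=(0.084, 0.047)
t=6.000: state=(0.010, -0.249)
t=6.500: state=(-0.062, 0.015)
t=7.000: state=(0.005, 0.175)
t=7.500: state=(0.044, -0.045)
t=8.000: state=(-0.012, -0.116)
t=8.500: state=(-0.029, 0.055)
t=8.960: state=(0.011, 0.080)
largest grid value and its neighbours: omega(1.310)=1.19155, omega(1.320)=1.19167, omega(1.330)=1.19043
parabola through these three points peaks at t≈1.316 with omega≈1.19178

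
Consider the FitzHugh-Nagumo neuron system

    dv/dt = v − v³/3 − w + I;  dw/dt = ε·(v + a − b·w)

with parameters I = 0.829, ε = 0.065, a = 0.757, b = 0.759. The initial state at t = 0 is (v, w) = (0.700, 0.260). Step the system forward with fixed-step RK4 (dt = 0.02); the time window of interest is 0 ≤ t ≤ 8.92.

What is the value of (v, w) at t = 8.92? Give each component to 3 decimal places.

(v, w) = (1.477, 1.298)

t=0.000: state=(0.700, 0.260)
step 1 (dt=0.02): k1=(1.155, 0.082), k2=(1.160, 0.083), k3=(1.160, 0.083), k4=(1.164, 0.083); state += dt/6·(k1+2k2+2k3+k4)
t=0.020: state=(0.723, 0.262)
t=0.040: state=(0.747, 0.263)
t=0.060: state=(0.770, 0.265)
continuing one RK4 step at a time; state shown every 25 steps (Δt=0.5):
t=0.500: state=(1.291, 0.310)
t=1.000: state=(1.699, 0.376)
t=1.500: state=(1.846, 0.448)
t=2.000: state=(1.871, 0.521)
t=2.500: state=(1.857, 0.593)
t=3.000: state=(1.833, 0.662)
t=3.500: state=(1.806, 0.729)
t=4.000: state=(1.777, 0.793)
t=4.500: state=(1.748, 0.854)
t=5.000: state=(1.719, 0.913)
t=5.500: state=(1.690, 0.970)
t=6.000: state=(1.660, 1.025)
t=6.500: state=(1.630, 1.077)
t=7.000: state=(1.599, 1.127)
t=7.500: state=(1.568, 1.174)
t=8.000: state=(1.537, 1.220)
t=8.500: state=(1.505, 1.263)
t=8.920: state=(1.477, 1.298)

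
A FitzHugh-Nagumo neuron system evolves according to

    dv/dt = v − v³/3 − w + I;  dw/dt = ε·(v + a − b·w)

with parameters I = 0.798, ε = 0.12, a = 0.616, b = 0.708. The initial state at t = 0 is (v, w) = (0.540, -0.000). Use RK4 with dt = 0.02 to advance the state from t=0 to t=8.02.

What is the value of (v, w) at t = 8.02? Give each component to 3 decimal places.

t=0.000: state=(0.540, -0.000)
step 1 (dt=0.02): k1=(1.286, 0.139), k2=(1.293, 0.140), k3=(1.293, 0.140), k4=(1.301, 0.142); state += dt/6·(k1+2k2+2k3+k4)
t=0.020: state=(0.566, 0.003)
t=0.040: state=(0.592, 0.006)
t=0.060: state=(0.618, 0.009)
continuing one RK4 step at a time; state shown every 25 steps (Δt=0.5):
t=0.500: state=(1.227, 0.088)
t=1.000: state=(1.722, 0.209)
t=1.500: state=(1.883, 0.344)
t=2.000: state=(1.892, 0.477)
t=2.500: state=(1.857, 0.603)
t=3.000: state=(1.812, 0.722)
t=3.500: state=(1.763, 0.833)
t=4.000: state=(1.713, 0.937)
t=4.500: state=(1.662, 1.033)
t=5.000: state=(1.610, 1.123)
t=5.500: state=(1.556, 1.205)
t=6.000: state=(1.502, 1.281)
t=6.500: state=(1.446, 1.351)
t=7.000: state=(1.388, 1.414)
t=7.500: state=(1.327, 1.471)
t=8.000: state=(1.263, 1.522)
t=8.020: state=(1.260, 1.524)

(v, w) = (1.260, 1.524)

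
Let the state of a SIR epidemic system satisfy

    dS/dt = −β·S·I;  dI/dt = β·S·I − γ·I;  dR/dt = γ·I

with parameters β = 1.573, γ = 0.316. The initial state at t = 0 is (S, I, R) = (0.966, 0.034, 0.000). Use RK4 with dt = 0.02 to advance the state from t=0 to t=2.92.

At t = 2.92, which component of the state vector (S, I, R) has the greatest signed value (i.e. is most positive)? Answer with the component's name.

largest component: I

t=0.000: state=(0.966, 0.034, 0.000)
step 1 (dt=0.02): k1=(-0.052, 0.041, 0.011), k2=(-0.052, 0.041, 0.011), k3=(-0.052, 0.041, 0.011), k4=(-0.053, 0.042, 0.011); state += dt/6·(k1+2k2+2k3+k4)
t=0.020: state=(0.965, 0.035, 0.000)
t=0.040: state=(0.964, 0.036, 0.000)
t=0.060: state=(0.963, 0.037, 0.001)
continuing one RK4 step at a time; state shown every 5 steps (Δt=0.1):
t=0.100: state=(0.961, 0.038, 0.001)
t=0.200: state=(0.954, 0.043, 0.002)
t=0.300: state=(0.948, 0.049, 0.004)
t=0.400: state=(0.940, 0.055, 0.006)
t=0.500: state=(0.931, 0.061, 0.007)
t=0.600: state=(0.922, 0.069, 0.009)
t=0.700: state=(0.911, 0.077, 0.012)
t=0.800: state=(0.900, 0.086, 0.014)
t=0.900: state=(0.887, 0.096, 0.017)
t=1.000: state=(0.873, 0.107, 0.020)
t=1.100: state=(0.858, 0.118, 0.024)
t=1.200: state=(0.841, 0.131, 0.028)
t=1.300: state=(0.823, 0.145, 0.032)
t=1.400: state=(0.804, 0.159, 0.037)
t=1.500: state=(0.783, 0.175, 0.042)
t=1.600: state=(0.761, 0.191, 0.048)
t=1.700: state=(0.737, 0.209, 0.054)
t=1.800: state=(0.712, 0.227, 0.061)
t=1.900: state=(0.686, 0.245, 0.069)
t=2.000: state=(0.659, 0.264, 0.077)
t=2.100: state=(0.632, 0.283, 0.085)
t=2.200: state=(0.603, 0.302, 0.095)
t=2.300: state=(0.574, 0.321, 0.104)
t=2.400: state=(0.545, 0.340, 0.115)
t=2.500: state=(0.516, 0.358, 0.126)
t=2.600: state=(0.487, 0.375, 0.138)
t=2.700: state=(0.459, 0.392, 0.150)
t=2.800: state=(0.431, 0.407, 0.162)
t=2.900: state=(0.404, 0.421, 0.175)
t=2.920: state=(0.398, 0.424, 0.178)
compare at T: S=0.398, I=0.424, R=0.178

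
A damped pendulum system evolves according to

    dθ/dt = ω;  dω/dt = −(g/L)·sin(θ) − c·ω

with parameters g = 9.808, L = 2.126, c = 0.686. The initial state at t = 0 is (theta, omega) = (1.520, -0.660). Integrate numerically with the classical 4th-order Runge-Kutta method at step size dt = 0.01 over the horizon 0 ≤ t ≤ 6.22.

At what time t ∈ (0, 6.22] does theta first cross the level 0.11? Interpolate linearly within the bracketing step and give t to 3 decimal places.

t = 0.774

t=0.000: state=(1.520, -0.660)
step 1 (dt=0.01): k1=(-0.660, -4.155), k2=(-0.681, -4.140), k3=(-0.681, -4.140), k4=(-0.701, -4.125); state += dt/6·(k1+2k2+2k3+k4)
t=0.010: state=(1.513, -0.701)
t=0.020: state=(1.506, -0.742)
t=0.030: state=(1.498, -0.783)
continuing one RK4 step at a time; state shown every 25 steps (Δt=0.25):
t=0.250: state=(1.233, -1.595)
t=0.500: state=(0.747, -2.225)
t=0.750: state=(0.165, -2.329)
t=0.770: state=(0.119, -2.310)
next step: t=0.780: state=(0.096, -2.299) — theta has crossed 0.11
linear interpolation between t=0.770 (0.11886) and t=0.780 (0.09581) → t≈0.774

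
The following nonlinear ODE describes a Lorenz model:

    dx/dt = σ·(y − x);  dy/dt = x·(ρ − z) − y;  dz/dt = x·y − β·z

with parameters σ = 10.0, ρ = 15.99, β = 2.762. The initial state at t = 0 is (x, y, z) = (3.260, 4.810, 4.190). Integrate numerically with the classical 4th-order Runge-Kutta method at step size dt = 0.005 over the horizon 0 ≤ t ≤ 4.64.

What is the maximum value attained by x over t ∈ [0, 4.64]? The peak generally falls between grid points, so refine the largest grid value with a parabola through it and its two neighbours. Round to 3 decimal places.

t=0.000: state=(3.260, 4.810, 4.190)
step 1 (dt=0.005): k1=(15.500, 33.658, 4.108), k2=(15.954, 33.997, 4.543), k3=(15.951, 34.006, 4.549), k4=(16.403, 34.353, 4.996); state += dt/6·(k1+2k2+2k3+k4)
t=0.005: state=(3.340, 4.980, 4.213)
t=0.010: state=(3.424, 5.154, 4.240)
t=0.015: state=(3.513, 5.331, 4.272)
continuing one RK4 step at a time; state shown every 40 steps (Δt=0.2):
t=0.200: state=(9.457, 13.237, 12.155)
t=0.400: state=(8.148, 3.322, 22.241)
t=0.600: state=(1.749, 0.601, 13.557)
t=0.800: state=(1.355, 1.774, 8.030)
t=1.000: state=(3.404, 5.243, 5.861)
t=1.200: state=(9.171, 12.358, 12.849)
t=1.400: state=(8.057, 4.018, 21.409)
t=1.600: state=(2.443, 1.405, 13.681)
t=1.800: state=(2.419, 3.184, 8.607)
t=2.000: state=(5.607, 8.135, 8.448)
t=2.200: state=(10.083, 10.212, 18.722)
t=2.400: state=(5.294, 2.561, 17.903)
t=2.600: state=(2.853, 2.885, 11.585)
t=2.800: state=(4.584, 6.263, 9.170)
t=3.000: state=(8.793, 10.448, 14.978)
t=3.200: state=(7.248, 4.691, 19.153)
t=3.400: state=(3.756, 3.192, 13.628)
t=3.600: state=(4.512, 5.704, 10.462)
t=3.800: state=(7.857, 9.491, 13.825)
t=4.000: state=(7.806, 6.058, 18.686)
t=4.200: state=(4.572, 3.749, 14.703)
t=4.400: state=(4.759, 5.640, 11.552)
t=4.600: state=(7.388, 8.737, 13.748)
t=4.640: state=(7.870, 8.898, 14.870)
largest grid value and its neighbours: x(0.285)=11.47908, x(0.290)=11.48376, x(0.295)=11.47243
parabola through these three points peaks at t≈0.289 with x≈11.48411

max x = 11.484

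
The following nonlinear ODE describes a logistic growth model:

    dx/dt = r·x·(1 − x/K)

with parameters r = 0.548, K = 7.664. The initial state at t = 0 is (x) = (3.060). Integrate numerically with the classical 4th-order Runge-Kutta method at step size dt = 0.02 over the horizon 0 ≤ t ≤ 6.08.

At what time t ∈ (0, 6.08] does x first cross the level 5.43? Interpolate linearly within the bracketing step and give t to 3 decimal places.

t = 2.366

t=0.000: state=(3.060)
step 1 (dt=0.02): k1=(1.007), k2=(1.008), k3=(1.008), k4=(1.010); state += dt/6·(k1+2k2+2k3+k4)
t=0.020: state=(3.080)
t=0.040: state=(3.100)
t=0.060: state=(3.121)
continuing one RK4 step at a time; state shown every 10 steps (Δt=0.2):
t=0.200: state=(3.264)
t=0.400: state=(3.470)
t=0.600: state=(3.679)
t=0.800: state=(3.889)
t=1.000: state=(4.099)
t=1.200: state=(4.307)
t=1.400: state=(4.512)
t=1.600: state=(4.713)
t=1.800: state=(4.909)
t=2.000: state=(5.100)
t=2.200: state=(5.283)
t=2.360: state=(5.425)
next step: t=2.380: state=(5.442) — x has crossed 5.43
linear interpolation between t=2.360 (5.42465) and t=2.380 (5.44198) → t≈2.366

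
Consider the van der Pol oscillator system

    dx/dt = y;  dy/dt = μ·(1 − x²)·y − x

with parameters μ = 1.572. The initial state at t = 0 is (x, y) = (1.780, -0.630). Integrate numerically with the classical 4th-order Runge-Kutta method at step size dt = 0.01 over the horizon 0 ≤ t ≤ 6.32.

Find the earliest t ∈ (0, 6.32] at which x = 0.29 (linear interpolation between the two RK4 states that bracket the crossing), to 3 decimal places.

t=0.000: state=(1.780, -0.630)
step 1 (dt=0.01): k1=(-0.630, 0.367), k2=(-0.628, 0.353), k3=(-0.628, 0.354), k4=(-0.626, 0.340); state += dt/6·(k1+2k2+2k3+k4)
t=0.010: state=(1.774, -0.626)
t=0.020: state=(1.767, -0.623)
t=0.030: state=(1.761, -0.620)
continuing one RK4 step at a time; state shown every 25 steps (Δt=0.25):
t=0.250: state=(1.628, -0.601)
t=0.500: state=(1.473, -0.647)
t=0.750: state=(1.301, -0.743)
t=1.000: state=(1.097, -0.902)
t=1.250: state=(0.841, -1.168)
t=1.500: state=(0.497, -1.631)
t=1.610: state=(0.301, -1.933)
next step: t=1.620: state=(0.282, -1.964) — x has crossed 0.29
linear interpolation between t=1.610 (0.30136) and t=1.620 (0.28188) → t≈1.616

t = 1.616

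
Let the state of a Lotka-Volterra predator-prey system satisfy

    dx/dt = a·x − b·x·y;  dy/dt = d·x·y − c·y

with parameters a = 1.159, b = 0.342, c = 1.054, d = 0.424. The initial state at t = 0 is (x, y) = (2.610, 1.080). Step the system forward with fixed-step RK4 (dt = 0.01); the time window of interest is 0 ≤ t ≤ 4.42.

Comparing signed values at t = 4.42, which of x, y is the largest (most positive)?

largest component: y

t=0.000: state=(2.610, 1.080)
step 1 (dt=0.01): k1=(2.061, 0.057), k2=(2.069, 0.062), k3=(2.069, 0.062), k4=(2.077, 0.066); state += dt/6·(k1+2k2+2k3+k4)
t=0.010: state=(2.631, 1.081)
t=0.020: state=(2.652, 1.081)
t=0.030: state=(2.673, 1.082)
continuing one RK4 step at a time; state shown every 20 steps (Δt=0.2):
t=0.200: state=(3.054, 1.112)
t=0.400: state=(3.560, 1.191)
t=0.600: state=(4.119, 1.336)
t=0.800: state=(4.705, 1.573)
t=1.000: state=(5.264, 1.945)
t=1.200: state=(5.707, 2.511)
t=1.400: state=(5.901, 3.335)
t=1.600: state=(5.713, 4.433)
t=1.800: state=(5.096, 5.694)
t=2.000: state=(4.178, 6.842)
t=2.200: state=(3.208, 7.576)
t=2.400: state=(2.386, 7.767)
t=2.600: state=(1.781, 7.495)
t=2.800: state=(1.370, 6.930)
t=3.000: state=(1.101, 6.228)
t=3.200: state=(0.929, 5.494)
t=3.400: state=(0.825, 4.792)
t=3.600: state=(0.766, 4.151)
t=3.800: state=(0.742, 3.583)
t=4.000: state=(0.745, 3.090)
t=4.200: state=(0.771, 2.669)
t=4.400: state=(0.821, 2.312)
t=4.420: state=(0.827, 2.280)
compare at T: x=0.827, y=2.280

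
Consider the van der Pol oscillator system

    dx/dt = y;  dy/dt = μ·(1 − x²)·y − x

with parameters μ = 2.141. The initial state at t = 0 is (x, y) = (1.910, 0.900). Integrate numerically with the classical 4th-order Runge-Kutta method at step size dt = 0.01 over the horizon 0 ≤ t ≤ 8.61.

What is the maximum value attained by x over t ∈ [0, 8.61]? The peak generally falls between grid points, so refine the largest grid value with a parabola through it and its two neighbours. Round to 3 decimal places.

max x = 2.021

t=0.000: state=(1.910, 0.900)
step 1 (dt=0.01): k1=(0.900, -7.013), k2=(0.865, -6.850), k3=(0.866, -6.853), k4=(0.831, -6.692); state += dt/6·(k1+2k2+2k3+k4)
t=0.010: state=(1.919, 0.831)
t=0.020: state=(1.927, 0.766)
t=0.030: state=(1.934, 0.704)
continuing one RK4 step at a time; state shown every 50 steps (Δt=0.5):
t=0.500: state=(1.941, -0.265)
t=1.000: state=(1.782, -0.356)
t=1.500: state=(1.587, -0.430)
t=2.000: state=(1.342, -0.563)
t=2.500: state=(0.995, -0.875)
t=3.000: state=(0.352, -1.938)
t=3.500: state=(-1.232, -3.791)
t=4.000: state=(-2.021, -0.028)
t=4.500: state=(-1.914, 0.309)
t=5.000: state=(-1.744, 0.370)
t=5.500: state=(-1.541, 0.451)
t=6.000: state=(-1.281, 0.606)
t=6.500: state=(-0.898, 0.995)
t=7.000: state=(-0.127, 2.415)
t=7.500: state=(1.584, 2.896)
t=8.000: state=(2.014, -0.137)
t=8.500: state=(1.882, -0.323)
t=8.610: state=(1.845, -0.336)
largest grid value and its neighbours: x(7.900)=2.02069, x(7.910)=2.02078, x(7.920)=2.02068
parabola through these three points peaks at t≈7.910 with x≈2.02078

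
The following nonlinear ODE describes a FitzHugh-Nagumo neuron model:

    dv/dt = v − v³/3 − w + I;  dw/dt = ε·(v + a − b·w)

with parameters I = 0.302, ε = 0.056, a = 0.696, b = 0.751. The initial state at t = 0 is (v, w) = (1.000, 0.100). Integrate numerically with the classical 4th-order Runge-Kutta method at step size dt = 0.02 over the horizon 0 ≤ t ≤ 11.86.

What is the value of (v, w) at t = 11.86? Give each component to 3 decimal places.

(v, w) = (0.880, 1.150)

t=0.000: state=(1.000, 0.100)
step 1 (dt=0.02): k1=(0.869, 0.091), k2=(0.868, 0.091), k3=(0.868, 0.091), k4=(0.867, 0.092); state += dt/6·(k1+2k2+2k3+k4)
t=0.020: state=(1.017, 0.102)
t=0.040: state=(1.035, 0.104)
t=0.060: state=(1.052, 0.106)
continuing one RK4 step at a time; state shown every 25 steps (Δt=0.5):
t=0.500: state=(1.392, 0.151)
t=1.000: state=(1.623, 0.209)
t=1.500: state=(1.708, 0.270)
t=2.000: state=(1.722, 0.332)
t=2.500: state=(1.708, 0.392)
t=3.000: state=(1.683, 0.450)
t=3.500: state=(1.655, 0.506)
t=4.000: state=(1.624, 0.560)
t=4.500: state=(1.593, 0.612)
t=5.000: state=(1.560, 0.662)
t=5.500: state=(1.527, 0.711)
t=6.000: state=(1.492, 0.757)
t=6.500: state=(1.456, 0.801)
t=7.000: state=(1.419, 0.844)
t=7.500: state=(1.381, 0.884)
t=8.000: state=(1.340, 0.923)
t=8.500: state=(1.297, 0.960)
t=9.000: state=(1.252, 0.994)
t=9.500: state=(1.203, 1.027)
t=10.000: state=(1.149, 1.057)
t=10.500: state=(1.090, 1.086)
t=11.000: state=(1.023, 1.112)
t=11.500: state=(0.945, 1.135)
t=11.860: state=(0.880, 1.150)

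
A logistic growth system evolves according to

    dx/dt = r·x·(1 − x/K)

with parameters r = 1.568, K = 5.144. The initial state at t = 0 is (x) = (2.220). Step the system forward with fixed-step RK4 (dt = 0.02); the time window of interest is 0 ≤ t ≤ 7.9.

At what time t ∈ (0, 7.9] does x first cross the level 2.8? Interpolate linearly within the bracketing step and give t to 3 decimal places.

t=0.000: state=(2.220)
step 1 (dt=0.02): k1=(1.979), k2=(1.983), k3=(1.983), k4=(1.987); state += dt/6·(k1+2k2+2k3+k4)
t=0.020: state=(2.260)
t=0.040: state=(2.299)
t=0.060: state=(2.339)
t=0.280: state=(2.782)
next step: t=0.300: state=(2.822) — x has crossed 2.8
linear interpolation between t=0.280 (2.78191) and t=0.300 (2.82192) → t≈0.289

t = 0.289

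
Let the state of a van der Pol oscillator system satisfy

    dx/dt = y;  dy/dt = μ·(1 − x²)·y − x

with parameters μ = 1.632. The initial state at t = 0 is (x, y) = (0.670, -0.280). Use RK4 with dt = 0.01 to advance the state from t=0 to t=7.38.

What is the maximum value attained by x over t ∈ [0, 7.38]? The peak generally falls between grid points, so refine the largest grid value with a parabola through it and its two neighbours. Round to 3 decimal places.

max x = 2.016

t=0.000: state=(0.670, -0.280)
step 1 (dt=0.01): k1=(-0.280, -0.922), k2=(-0.285, -0.925), k3=(-0.285, -0.925), k4=(-0.289, -0.929); state += dt/6·(k1+2k2+2k3+k4)
t=0.010: state=(0.667, -0.289)
t=0.020: state=(0.664, -0.299)
t=0.030: state=(0.661, -0.308)
continuing one RK4 step at a time; state shown every 25 steps (Δt=0.25):
t=0.250: state=(0.569, -0.538)
t=0.500: state=(0.394, -0.878)
t=0.750: state=(0.118, -1.363)
t=1.000: state=(-0.302, -2.013)
t=1.250: state=(-0.874, -2.454)
t=1.500: state=(-1.435, -1.833)
t=1.750: state=(-1.743, -0.661)
t=2.000: state=(-1.810, 0.025)
t=2.250: state=(-1.764, 0.306)
t=2.500: state=(-1.669, 0.436)
t=2.750: state=(-1.549, 0.526)
t=3.000: state=(-1.406, 0.620)
t=3.250: state=(-1.236, 0.744)
t=3.500: state=(-1.029, 0.931)
t=3.750: state=(-0.761, 1.241)
t=4.000: state=(-0.389, 1.787)
t=4.250: state=(0.164, 2.687)
t=4.500: state=(0.944, 3.371)
t=4.750: state=(1.674, 2.134)
t=5.000: state=(1.981, 0.491)
t=5.250: state=(2.009, -0.145)
t=5.500: state=(1.944, -0.335)
t=5.750: state=(1.850, -0.410)
t=6.000: state=(1.741, -0.463)
t=6.250: state=(1.619, -0.519)
t=6.500: state=(1.481, -0.590)
t=6.750: state=(1.321, -0.690)
t=7.000: state=(1.131, -0.840)
t=7.250: state=(0.894, -1.083)
t=7.380: state=(0.741, -1.272)
largest grid value and its neighbours: x(5.150)=2.01563, x(5.160)=2.01575, x(5.170)=2.01567
parabola through these three points peaks at t≈5.161 with x≈2.01575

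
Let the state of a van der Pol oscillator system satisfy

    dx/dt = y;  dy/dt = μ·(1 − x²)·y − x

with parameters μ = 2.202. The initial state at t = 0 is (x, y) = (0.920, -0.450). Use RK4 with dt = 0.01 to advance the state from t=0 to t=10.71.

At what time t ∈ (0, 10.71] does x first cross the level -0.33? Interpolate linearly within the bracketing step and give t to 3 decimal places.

t=0.000: state=(0.920, -0.450)
step 1 (dt=0.01): k1=(-0.450, -1.072), k2=(-0.455, -1.076), k3=(-0.455, -1.076), k4=(-0.461, -1.080); state += dt/6·(k1+2k2+2k3+k4)
t=0.010: state=(0.915, -0.461)
t=0.020: state=(0.911, -0.472)
t=0.030: state=(0.906, -0.483)
continuing one RK4 step at a time; state shown every 50 steps (Δt=0.5):
t=0.500: state=(0.529, -1.226)
t=0.920: state=(-0.306, -3.008)
next step: t=0.930: state=(-0.336, -3.064) — x has crossed -0.33
linear interpolation between t=0.920 (-0.30580) and t=0.930 (-0.33616) → t≈0.928

t = 0.928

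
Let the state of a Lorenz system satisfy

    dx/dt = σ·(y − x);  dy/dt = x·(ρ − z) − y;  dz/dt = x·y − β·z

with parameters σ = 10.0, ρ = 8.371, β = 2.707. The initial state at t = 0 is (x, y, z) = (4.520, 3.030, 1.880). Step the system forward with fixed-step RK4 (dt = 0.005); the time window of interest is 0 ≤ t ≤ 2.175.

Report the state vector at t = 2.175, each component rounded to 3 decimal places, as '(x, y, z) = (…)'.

(x, y, z) = (3.847, 4.070, 6.388)

t=0.000: state=(4.520, 3.030, 1.880)
step 1 (dt=0.005): k1=(-14.900, 26.309, 8.606), k2=(-13.870, 25.905, 8.730), k3=(-13.906, 25.922, 8.733), k4=(-12.909, 25.534, 8.854); state += dt/6·(k1+2k2+2k3+k4)
t=0.005: state=(4.451, 3.160, 1.924)
t=0.010: state=(4.391, 3.285, 1.969)
t=0.015: state=(4.340, 3.408, 2.015)
continuing one RK4 step at a time; state shown every 20 steps (Δt=0.1):
t=0.100: state=(4.403, 5.171, 3.011)
t=0.200: state=(5.502, 6.753, 4.927)
t=0.300: state=(6.576, 7.316, 7.598)
t=0.400: state=(6.745, 6.300, 9.888)
t=0.500: state=(5.803, 4.502, 10.527)
t=0.600: state=(4.451, 3.177, 9.714)
t=0.700: state=(3.406, 2.615, 8.372)
t=0.800: state=(2.866, 2.559, 7.077)
t=0.900: state=(2.749, 2.802, 6.046)
t=1.000: state=(2.942, 3.263, 5.363)
t=1.100: state=(3.373, 3.907, 5.083)
t=1.200: state=(3.987, 4.665, 5.267)
t=1.300: state=(4.685, 5.373, 5.946)
t=1.400: state=(5.288, 5.766, 7.007)
t=1.500: state=(5.568, 5.627, 8.095)
t=1.600: state=(5.403, 5.034, 8.759)
t=1.700: state=(4.907, 4.331, 8.791)
t=1.800: state=(4.341, 3.821, 8.339)
t=1.900: state=(3.915, 3.595, 7.684)
t=2.000: state=(3.710, 3.619, 7.053)
t=2.100: state=(3.722, 3.828, 6.585)
t=2.175: state=(3.847, 4.070, 6.388)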